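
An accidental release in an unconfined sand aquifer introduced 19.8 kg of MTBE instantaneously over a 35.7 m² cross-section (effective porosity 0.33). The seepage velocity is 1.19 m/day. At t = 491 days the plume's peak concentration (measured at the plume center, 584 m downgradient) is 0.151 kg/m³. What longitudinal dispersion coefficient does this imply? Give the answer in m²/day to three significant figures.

At the plume center C_max = M/(n_e·A·√(4πDt)), so D = M²/(4πt·(n_e·A·C_max)²).
n_e·A·C_max = 0.33 × 35.7 × 0.151 = 1.779 kg/m.
D = 19.8²/(4π × 491 × 1.779²) = 0.0201 m²/day.

0.0201 m²/day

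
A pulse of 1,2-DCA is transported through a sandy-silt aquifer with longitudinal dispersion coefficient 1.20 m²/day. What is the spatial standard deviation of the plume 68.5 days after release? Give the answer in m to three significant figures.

Dispersive spreading gives a Gaussian with σ² = 2Dt; advection only shifts the center.
σ = √(2 × 1.20 × 68.5) = 12.8 m.

12.8 m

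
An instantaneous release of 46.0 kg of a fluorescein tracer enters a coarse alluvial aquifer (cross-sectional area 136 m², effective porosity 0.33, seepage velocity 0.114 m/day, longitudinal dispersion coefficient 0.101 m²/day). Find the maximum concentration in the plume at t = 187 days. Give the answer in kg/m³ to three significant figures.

The peak of an instantaneous 1D plume sits at x = vt; there the Gaussian factor is 1 and C_max = M/(n_e·A·√(4πDt)), where n_e·A is the pore area the mass is dissolved in.
√(4πDt) = √(4π × 0.101 × 187) = 15.41 m, so C_max = 46.0/(0.33 × 136 × 15.41) = 0.0665 kg/m³.

0.0665 kg/m³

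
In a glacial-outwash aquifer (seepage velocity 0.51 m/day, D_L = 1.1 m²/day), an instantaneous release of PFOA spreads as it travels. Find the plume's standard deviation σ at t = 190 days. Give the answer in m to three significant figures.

Dispersive spreading gives a Gaussian with σ² = 2Dt; advection only shifts the center.
σ = √(2 × 1.1 × 190) = 20.4 m.

20.4 m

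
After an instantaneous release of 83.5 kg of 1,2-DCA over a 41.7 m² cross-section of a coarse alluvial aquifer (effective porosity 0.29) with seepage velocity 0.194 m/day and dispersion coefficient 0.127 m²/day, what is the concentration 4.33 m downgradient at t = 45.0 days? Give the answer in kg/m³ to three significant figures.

For an instantaneous plane source, C(x,t) = M/(n_e·A·√(4πDt)) · exp(−(x−vt)²/(4Dt)), with n_e·A the pore (flow) area.
Plume center vt = 0.194 × 45.0 = 8.73 m, so the well at 4.33 m is 4.4 m upgradient of the peak.
√(4πDt) = 8.474 m, giving peak height M/(n_e·A·√(4πDt)) = 83.5/(0.29 × 41.7 × 8.474) = 0.8148 kg/m³.
(x−vt)²/(4Dt) = (-4.4)²/(4 × 0.127 × 45.0) = 0.8469; exp(−0.8469) = 0.4287.
C = 0.8148 × 0.4287 = 0.349 kg/m³.

0.349 kg/m³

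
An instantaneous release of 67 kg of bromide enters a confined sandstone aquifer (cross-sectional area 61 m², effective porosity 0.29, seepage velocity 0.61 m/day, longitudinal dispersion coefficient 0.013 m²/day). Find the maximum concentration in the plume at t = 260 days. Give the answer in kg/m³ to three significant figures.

0.581 kg/m³

The peak of an instantaneous 1D plume sits at x = vt; there the Gaussian factor is 1 and C_max = M/(n_e·A·√(4πDt)), where n_e·A is the pore area the mass is dissolved in.
√(4πDt) = √(4π × 0.013 × 260) = 6.517 m, so C_max = 67/(0.29 × 61 × 6.517) = 0.581 kg/m³.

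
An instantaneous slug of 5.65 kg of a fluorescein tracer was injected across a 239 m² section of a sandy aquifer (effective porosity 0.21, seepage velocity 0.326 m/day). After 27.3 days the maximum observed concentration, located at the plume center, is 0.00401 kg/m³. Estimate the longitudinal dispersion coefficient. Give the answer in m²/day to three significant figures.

2.30 m²/day

At the plume center C_max = M/(n_e·A·√(4πDt)), so D = M²/(4πt·(n_e·A·C_max)²).
n_e·A·C_max = 0.21 × 239 × 0.00401 = 0.2013 kg/m.
D = 5.65²/(4π × 27.3 × 0.2013²) = 2.30 m²/day.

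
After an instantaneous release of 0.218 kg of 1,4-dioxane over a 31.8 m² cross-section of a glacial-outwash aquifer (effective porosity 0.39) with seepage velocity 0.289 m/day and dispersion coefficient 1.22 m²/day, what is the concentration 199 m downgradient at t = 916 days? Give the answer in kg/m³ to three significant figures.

5.64e-05 kg/m³

For an instantaneous plane source, C(x,t) = M/(n_e·A·√(4πDt)) · exp(−(x−vt)²/(4Dt)), with n_e·A the pore (flow) area.
Plume center vt = 0.289 × 916 = 264.724 m, so the well at 199 m is 65.724 m upgradient of the peak.
√(4πDt) = 118.5 m, giving peak height M/(n_e·A·√(4πDt)) = 0.218/(0.39 × 31.8 × 118.5) = 0.0001483 kg/m³.
(x−vt)²/(4Dt) = (-65.724)²/(4 × 1.22 × 916) = 0.9663; exp(−0.9663) = 0.3805.
C = 0.0001483 × 0.3805 = 5.64e-05 kg/m³.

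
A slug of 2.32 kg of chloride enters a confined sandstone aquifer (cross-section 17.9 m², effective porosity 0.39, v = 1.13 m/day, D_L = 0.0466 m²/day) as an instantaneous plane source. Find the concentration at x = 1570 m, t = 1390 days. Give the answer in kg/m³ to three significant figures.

0.0116 kg/m³

For an instantaneous plane source, C(x,t) = M/(n_e·A·√(4πDt)) · exp(−(x−vt)²/(4Dt)), with n_e·A the pore (flow) area.
Plume center vt = 1.13 × 1390 = 1570.7 m, so the well at 1570 m is 0.7 m upgradient of the peak.
√(4πDt) = 28.53 m, giving peak height M/(n_e·A·√(4πDt)) = 2.32/(0.39 × 17.9 × 28.53) = 0.01165 kg/m³.
(x−vt)²/(4Dt) = (-0.7)²/(4 × 0.0466 × 1390) = 0.001891; exp(−0.001891) = 0.9981.
C = 0.01165 × 0.9981 = 0.0116 kg/m³.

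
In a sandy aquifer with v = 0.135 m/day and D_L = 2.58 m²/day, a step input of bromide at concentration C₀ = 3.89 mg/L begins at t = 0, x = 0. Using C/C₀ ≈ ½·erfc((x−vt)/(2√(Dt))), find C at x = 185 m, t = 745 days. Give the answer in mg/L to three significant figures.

For a continuous step input, C/C₀ ≈ ½·erfc((x−vt)/(2√(Dt))).
vt = 0.135 × 745 = 100.575 m and 2√(Dt) = 2√(2.58 × 745) = 87.68 m.
Argument (x−vt)/(2√(Dt)) = (185 − 100.575)/87.68 = 0.9629; ½·erfc(0.9629) = 0.08664.
C = 3.89 × 0.08664 = 0.337 mg/L.

0.337 mg/L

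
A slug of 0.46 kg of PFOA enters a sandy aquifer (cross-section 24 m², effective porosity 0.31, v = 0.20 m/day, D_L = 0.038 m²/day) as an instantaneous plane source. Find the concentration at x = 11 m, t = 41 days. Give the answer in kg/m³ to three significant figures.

For an instantaneous plane source, C(x,t) = M/(n_e·A·√(4πDt)) · exp(−(x−vt)²/(4Dt)), with n_e·A the pore (flow) area.
Plume center vt = 0.20 × 41 = 8.2 m, so the well at 11 m is 2.8 m downgradient of the peak.
√(4πDt) = 4.425 m, giving peak height M/(n_e·A·√(4πDt)) = 0.46/(0.31 × 24 × 4.425) = 0.01397 kg/m³.
(x−vt)²/(4Dt) = (2.8)²/(4 × 0.038 × 41) = 1.258; exp(−1.258) = 0.2842.
C = 0.01397 × 0.2842 = 0.00397 kg/m³.

0.00397 kg/m³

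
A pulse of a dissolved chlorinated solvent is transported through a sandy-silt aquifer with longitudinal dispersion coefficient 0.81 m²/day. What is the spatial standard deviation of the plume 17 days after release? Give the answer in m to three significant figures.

5.25 m

Dispersive spreading gives a Gaussian with σ² = 2Dt; advection only shifts the center.
σ = √(2 × 0.81 × 17) = 5.25 m.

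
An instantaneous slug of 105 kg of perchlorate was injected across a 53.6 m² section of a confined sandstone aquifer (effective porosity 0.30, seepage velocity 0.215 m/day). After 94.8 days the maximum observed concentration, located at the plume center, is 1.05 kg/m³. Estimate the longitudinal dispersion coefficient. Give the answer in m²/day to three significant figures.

0.0325 m²/day

At the plume center C_max = M/(n_e·A·√(4πDt)), so D = M²/(4πt·(n_e·A·C_max)²).
n_e·A·C_max = 0.30 × 53.6 × 1.05 = 16.88 kg/m.
D = 105²/(4π × 94.8 × 16.88²) = 0.0325 m²/day.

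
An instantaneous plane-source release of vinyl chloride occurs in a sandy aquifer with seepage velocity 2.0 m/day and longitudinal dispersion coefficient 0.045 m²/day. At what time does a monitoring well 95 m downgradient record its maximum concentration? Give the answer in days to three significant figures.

47.5 days

For the 1D instantaneous-source solution, setting ∂C/∂t = 0 at fixed x gives v²t² + 2Dt − x² = 0, so t = (√(D² + v²x²) − D)/v².
√(D² + v²x²) = √(0.045² + 2.0² × 95²) = 190.0; v² = 4.
t = (190.0 − 0.045)/4 = 47.5 days (vs. the pure-advection estimate x/v = 47.5 d).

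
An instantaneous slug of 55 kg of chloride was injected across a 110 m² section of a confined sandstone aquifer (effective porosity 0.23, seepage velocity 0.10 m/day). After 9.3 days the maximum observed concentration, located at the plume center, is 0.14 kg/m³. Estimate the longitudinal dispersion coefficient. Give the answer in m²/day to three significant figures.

2.06 m²/day

At the plume center C_max = M/(n_e·A·√(4πDt)), so D = M²/(4πt·(n_e·A·C_max)²).
n_e·A·C_max = 0.23 × 110 × 0.14 = 3.542 kg/m.
D = 55²/(4π × 9.3 × 3.542²) = 2.06 m²/day.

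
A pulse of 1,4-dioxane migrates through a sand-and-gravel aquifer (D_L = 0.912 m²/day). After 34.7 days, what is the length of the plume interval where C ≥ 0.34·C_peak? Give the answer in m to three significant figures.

The plume is Gaussian with σ = √(2Dt) = √(2 × 0.912 × 34.7) = 7.956 m.
C/C_peak = exp(−Δx²/(2σ²)) = 0.34 ⇒ Δx = σ·√(−2 ln 0.34) = 7.956 × 1.469 = 11.69 m.
Width = 2Δx = 23.4 m.

23.4 m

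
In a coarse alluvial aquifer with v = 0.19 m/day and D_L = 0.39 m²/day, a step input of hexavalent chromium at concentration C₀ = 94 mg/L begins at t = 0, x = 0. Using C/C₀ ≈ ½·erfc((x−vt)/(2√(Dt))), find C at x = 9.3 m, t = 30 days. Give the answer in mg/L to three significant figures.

For a continuous step input, C/C₀ ≈ ½·erfc((x−vt)/(2√(Dt))).
vt = 0.19 × 30 = 5.7 m and 2√(Dt) = 2√(0.39 × 30) = 6.841 m.
Argument (x−vt)/(2√(Dt)) = (9.3 − 5.7)/6.841 = 0.5262; ½·erfc(0.5262) = 0.2284.
C = 94 × 0.2284 = 21.5 mg/L.

21.5 mg/L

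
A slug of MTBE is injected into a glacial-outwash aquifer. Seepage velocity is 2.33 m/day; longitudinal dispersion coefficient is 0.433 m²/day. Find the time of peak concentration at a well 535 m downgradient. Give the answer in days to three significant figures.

For the 1D instantaneous-source solution, setting ∂C/∂t = 0 at fixed x gives v²t² + 2Dt − x² = 0, so t = (√(D² + v²x²) − D)/v².
√(D² + v²x²) = √(0.433² + 2.33² × 535²) = 1247; v² = 5.4289.
t = (1247 − 0.433)/5.4289 = 230 days (vs. the pure-advection estimate x/v = 230 d).

230 days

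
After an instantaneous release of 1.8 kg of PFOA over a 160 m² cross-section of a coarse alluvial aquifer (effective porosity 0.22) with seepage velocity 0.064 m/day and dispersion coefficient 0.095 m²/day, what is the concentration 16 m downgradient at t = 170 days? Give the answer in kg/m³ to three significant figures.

0.00239 kg/m³

For an instantaneous plane source, C(x,t) = M/(n_e·A·√(4πDt)) · exp(−(x−vt)²/(4Dt)), with n_e·A the pore (flow) area.
Plume center vt = 0.064 × 170 = 10.88 m, so the well at 16 m is 5.12 m downgradient of the peak.
√(4πDt) = 14.25 m, giving peak height M/(n_e·A·√(4πDt)) = 1.8/(0.22 × 160 × 14.25) = 0.003589 kg/m³.
(x−vt)²/(4Dt) = (5.12)²/(4 × 0.095 × 170) = 0.4058; exp(−0.4058) = 0.6664.
C = 0.003589 × 0.6664 = 0.00239 kg/m³.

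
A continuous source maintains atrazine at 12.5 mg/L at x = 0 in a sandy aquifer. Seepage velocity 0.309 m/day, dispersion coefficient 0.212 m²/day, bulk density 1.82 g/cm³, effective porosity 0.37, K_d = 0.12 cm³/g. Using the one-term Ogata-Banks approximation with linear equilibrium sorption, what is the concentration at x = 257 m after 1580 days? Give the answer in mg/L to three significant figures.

Retardation factor R = 1 + ρ_b·K_d/n = 1 + 1.82 × 0.12/0.37 = 1.590.
Sorption retards both mechanisms: v_R = v/R = 0.1943 m/day, D_R = D/R = 0.1333 m²/day.
v_R·t = 0.1943 × 1580 = 306.994 m; 2√(D_R t) = 29.03 m; argument = (257 − 306.994)/29.03 = -1.722.
C = C₀ × ½·erfc(-1.722) = 12.5 × 0.9926 = 12.4 mg/L.

12.4 mg/L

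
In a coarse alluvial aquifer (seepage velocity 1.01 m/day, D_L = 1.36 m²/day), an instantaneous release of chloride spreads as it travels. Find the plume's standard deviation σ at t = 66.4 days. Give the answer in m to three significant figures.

Dispersive spreading gives a Gaussian with σ² = 2Dt; advection only shifts the center.
σ = √(2 × 1.36 × 66.4) = 13.4 m.

13.4 m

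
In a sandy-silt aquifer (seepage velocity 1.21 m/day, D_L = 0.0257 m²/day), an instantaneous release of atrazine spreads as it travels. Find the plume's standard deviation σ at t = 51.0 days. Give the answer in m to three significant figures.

1.62 m

Dispersive spreading gives a Gaussian with σ² = 2Dt; advection only shifts the center.
σ = √(2 × 0.0257 × 51.0) = 1.62 m.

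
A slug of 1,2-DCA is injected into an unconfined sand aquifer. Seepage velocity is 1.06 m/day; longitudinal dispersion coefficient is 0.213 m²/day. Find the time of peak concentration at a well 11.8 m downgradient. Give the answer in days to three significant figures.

For the 1D instantaneous-source solution, setting ∂C/∂t = 0 at fixed x gives v²t² + 2Dt − x² = 0, so t = (√(D² + v²x²) − D)/v².
√(D² + v²x²) = √(0.213² + 1.06² × 11.8²) = 12.51; v² = 1.1236.
t = (12.51 − 0.213)/1.1236 = 10.9 days (vs. the pure-advection estimate x/v = 11.1 d).

10.9 days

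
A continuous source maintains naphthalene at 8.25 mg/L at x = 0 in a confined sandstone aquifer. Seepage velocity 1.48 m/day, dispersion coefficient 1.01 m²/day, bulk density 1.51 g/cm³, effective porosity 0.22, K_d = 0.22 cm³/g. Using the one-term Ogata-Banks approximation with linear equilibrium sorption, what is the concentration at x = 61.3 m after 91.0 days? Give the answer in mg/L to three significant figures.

Retardation factor R = 1 + ρ_b·K_d/n = 1 + 1.51 × 0.22/0.22 = 2.510.
Sorption retards both mechanisms: v_R = v/R = 0.5896 m/day, D_R = D/R = 0.4024 m²/day.
v_R·t = 0.5896 × 91.0 = 53.6536 m; 2√(D_R t) = 12.10 m; argument = (61.3 − 53.6536)/12.10 = 0.6319.
C = C₀ × ½·erfc(0.6319) = 8.25 × 0.1858 = 1.53 mg/L.

1.53 mg/L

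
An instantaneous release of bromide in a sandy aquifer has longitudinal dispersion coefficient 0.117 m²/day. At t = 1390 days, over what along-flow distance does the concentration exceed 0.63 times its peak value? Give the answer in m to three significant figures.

34.7 m

The plume is Gaussian with σ = √(2Dt) = √(2 × 0.117 × 1390) = 18.03 m.
C/C_peak = exp(−Δx²/(2σ²)) = 0.63 ⇒ Δx = σ·√(−2 ln 0.63) = 18.03 × 0.9613 = 17.33 m.
Width = 2Δx = 34.7 m.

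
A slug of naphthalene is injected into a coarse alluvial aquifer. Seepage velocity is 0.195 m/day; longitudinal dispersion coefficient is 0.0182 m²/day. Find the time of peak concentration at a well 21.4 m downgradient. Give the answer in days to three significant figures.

109 days

For the 1D instantaneous-source solution, setting ∂C/∂t = 0 at fixed x gives v²t² + 2Dt − x² = 0, so t = (√(D² + v²x²) − D)/v².
√(D² + v²x²) = √(0.0182² + 0.195² × 21.4²) = 4.173; v² = 0.038025.
t = (4.173 − 0.0182)/0.038025 = 109 days (vs. the pure-advection estimate x/v = 110 d).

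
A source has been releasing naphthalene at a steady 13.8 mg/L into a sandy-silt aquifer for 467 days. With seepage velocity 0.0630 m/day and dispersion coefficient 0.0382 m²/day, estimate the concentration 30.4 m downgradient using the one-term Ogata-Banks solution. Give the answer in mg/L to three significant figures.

For a continuous step input, C/C₀ ≈ ½·erfc((x−vt)/(2√(Dt))).
vt = 0.0630 × 467 = 29.421 m and 2√(Dt) = 2√(0.0382 × 467) = 8.447 m.
Argument (x−vt)/(2√(Dt)) = (30.4 − 29.421)/8.447 = 0.1159; ½·erfc(0.1159) = 0.4349.
C = 13.8 × 0.4349 = 6.00 mg/L.

6.00 mg/L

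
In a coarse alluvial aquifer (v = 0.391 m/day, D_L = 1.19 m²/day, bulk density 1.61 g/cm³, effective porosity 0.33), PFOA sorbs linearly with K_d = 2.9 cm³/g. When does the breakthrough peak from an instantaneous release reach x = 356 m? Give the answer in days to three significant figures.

13700 days

Retardation factor R = 1 + ρ_b·K_d/n = 1 + 1.61 × 2.9/0.33 = 15.15.
Sorption retards both mechanisms: v_R = v/R = 0.02581 m/day, D_R = D/R = 0.07855 m²/day.
Peak time from v_R²t² + 2D_R t − x² = 0: t = (√(D_R² + v_R²x²) − D_R)/v_R².
√(D_R² + v_R²x²) = √(0.07855² + 0.02581² × 356²) = 9.189; v_R² = 0.0006662.
t = (9.189 − 0.07855)/0.0006662 = 13700 days.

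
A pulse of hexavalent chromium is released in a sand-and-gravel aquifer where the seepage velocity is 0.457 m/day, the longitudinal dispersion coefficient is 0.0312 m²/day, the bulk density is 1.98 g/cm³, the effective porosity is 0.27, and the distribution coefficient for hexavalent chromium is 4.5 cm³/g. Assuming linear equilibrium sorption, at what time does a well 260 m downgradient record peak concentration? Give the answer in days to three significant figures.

19300 days

Retardation factor R = 1 + ρ_b·K_d/n = 1 + 1.98 × 4.5/0.27 = 34.00.
Sorption retards both mechanisms: v_R = v/R = 0.01344 m/day, D_R = D/R = 0.0009176 m²/day.
Peak time from v_R²t² + 2D_R t − x² = 0: t = (√(D_R² + v_R²x²) − D_R)/v_R².
√(D_R² + v_R²x²) = √(0.0009176² + 0.01344² × 260²) = 3.494; v_R² = 0.0001806.
t = (3.494 − 0.0009176)/0.0001806 = 19300 days.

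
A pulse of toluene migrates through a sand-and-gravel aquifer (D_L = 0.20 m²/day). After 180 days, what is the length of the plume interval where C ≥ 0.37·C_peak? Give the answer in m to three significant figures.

23.9 m

The plume is Gaussian with σ = √(2Dt) = √(2 × 0.20 × 180) = 8.485 m.
C/C_peak = exp(−Δx²/(2σ²)) = 0.37 ⇒ Δx = σ·√(−2 ln 0.37) = 8.485 × 1.410 = 11.96 m.
Width = 2Δx = 23.9 m.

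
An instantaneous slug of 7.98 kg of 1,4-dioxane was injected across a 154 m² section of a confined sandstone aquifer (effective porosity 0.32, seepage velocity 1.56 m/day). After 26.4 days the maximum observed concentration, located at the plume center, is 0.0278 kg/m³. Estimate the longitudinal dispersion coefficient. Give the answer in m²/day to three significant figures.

0.102 m²/day

At the plume center C_max = M/(n_e·A·√(4πDt)), so D = M²/(4πt·(n_e·A·C_max)²).
n_e·A·C_max = 0.32 × 154 × 0.0278 = 1.370 kg/m.
D = 7.98²/(4π × 26.4 × 1.370²) = 0.102 m²/day.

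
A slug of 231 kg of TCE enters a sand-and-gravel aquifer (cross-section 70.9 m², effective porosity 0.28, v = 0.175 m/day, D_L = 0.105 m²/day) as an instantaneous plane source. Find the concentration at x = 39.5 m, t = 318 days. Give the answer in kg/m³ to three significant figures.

For an instantaneous plane source, C(x,t) = M/(n_e·A·√(4πDt)) · exp(−(x−vt)²/(4Dt)), with n_e·A the pore (flow) area.
Plume center vt = 0.175 × 318 = 55.65 m, so the well at 39.5 m is 16.15 m upgradient of the peak.
√(4πDt) = 20.48 m, giving peak height M/(n_e·A·√(4πDt)) = 231/(0.28 × 70.9 × 20.48) = 0.5682 kg/m³.
(x−vt)²/(4Dt) = (-16.15)²/(4 × 0.105 × 318) = 1.953; exp(−1.953) = 0.1418.
C = 0.5682 × 0.1418 = 0.0806 kg/m³.

0.0806 kg/m³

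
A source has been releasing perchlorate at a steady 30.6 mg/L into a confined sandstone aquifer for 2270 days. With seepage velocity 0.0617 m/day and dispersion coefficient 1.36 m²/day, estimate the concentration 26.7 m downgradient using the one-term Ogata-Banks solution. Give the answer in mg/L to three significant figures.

28.3 mg/L

For a continuous step input, C/C₀ ≈ ½·erfc((x−vt)/(2√(Dt))).
vt = 0.0617 × 2270 = 140.059 m and 2√(Dt) = 2√(1.36 × 2270) = 111.1 m.
Argument (x−vt)/(2√(Dt)) = (26.7 − 140.059)/111.1 = -1.020; ½·erfc(-1.020) = 0.9254.
C = 30.6 × 0.9254 = 28.3 mg/L.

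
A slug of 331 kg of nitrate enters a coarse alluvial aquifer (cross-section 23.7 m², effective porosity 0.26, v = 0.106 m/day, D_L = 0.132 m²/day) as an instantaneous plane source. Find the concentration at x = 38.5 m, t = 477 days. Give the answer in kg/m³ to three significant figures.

1.07 kg/m³

For an instantaneous plane source, C(x,t) = M/(n_e·A·√(4πDt)) · exp(−(x−vt)²/(4Dt)), with n_e·A the pore (flow) area.
Plume center vt = 0.106 × 477 = 50.562 m, so the well at 38.5 m is 12.062 m upgradient of the peak.
√(4πDt) = 28.13 m, giving peak height M/(n_e·A·√(4πDt)) = 331/(0.26 × 23.7 × 28.13) = 1.910 kg/m³.
(x−vt)²/(4Dt) = (-12.062)²/(4 × 0.132 × 477) = 0.5777; exp(−0.5777) = 0.5612.
C = 1.910 × 0.5612 = 1.07 kg/m³.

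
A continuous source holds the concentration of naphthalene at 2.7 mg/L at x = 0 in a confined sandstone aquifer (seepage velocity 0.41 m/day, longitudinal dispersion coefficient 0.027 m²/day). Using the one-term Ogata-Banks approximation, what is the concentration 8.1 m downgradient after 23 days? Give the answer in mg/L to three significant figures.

For a continuous step input, C/C₀ ≈ ½·erfc((x−vt)/(2√(Dt))).
vt = 0.41 × 23 = 9.43 m and 2√(Dt) = 2√(0.027 × 23) = 1.576 m.
Argument (x−vt)/(2√(Dt)) = (8.1 − 9.43)/1.576 = -0.8439; ½·erfc(-0.8439) = 0.8837.
C = 2.7 × 0.8837 = 2.39 mg/L.

2.39 mg/L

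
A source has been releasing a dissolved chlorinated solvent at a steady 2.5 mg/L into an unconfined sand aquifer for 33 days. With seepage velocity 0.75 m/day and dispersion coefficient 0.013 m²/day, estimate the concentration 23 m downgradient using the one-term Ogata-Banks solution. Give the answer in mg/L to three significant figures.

For a continuous step input, C/C₀ ≈ ½·erfc((x−vt)/(2√(Dt))).
vt = 0.75 × 33 = 24.75 m and 2√(Dt) = 2√(0.013 × 33) = 1.310 m.
Argument (x−vt)/(2√(Dt)) = (23 − 24.75)/1.310 = -1.336; ½·erfc(-1.336) = 0.9706.
C = 2.5 × 0.9706 = 2.43 mg/L.

2.43 mg/L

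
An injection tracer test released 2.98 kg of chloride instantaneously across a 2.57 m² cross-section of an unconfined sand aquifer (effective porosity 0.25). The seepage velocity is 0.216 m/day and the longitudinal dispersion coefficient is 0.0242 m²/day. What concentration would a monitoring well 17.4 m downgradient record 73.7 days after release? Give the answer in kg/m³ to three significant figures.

0.720 kg/m³

For an instantaneous plane source, C(x,t) = M/(n_e·A·√(4πDt)) · exp(−(x−vt)²/(4Dt)), with n_e·A the pore (flow) area.
Plume center vt = 0.216 × 73.7 = 15.9192 m, so the well at 17.4 m is 1.4808 m downgradient of the peak.
√(4πDt) = 4.734 m, giving peak height M/(n_e·A·√(4πDt)) = 2.98/(0.25 × 2.57 × 4.734) = 0.9797 kg/m³.
(x−vt)²/(4Dt) = (1.4808)²/(4 × 0.0242 × 73.7) = 0.3074; exp(−0.3074) = 0.7354.
C = 0.9797 × 0.7354 = 0.720 kg/m³.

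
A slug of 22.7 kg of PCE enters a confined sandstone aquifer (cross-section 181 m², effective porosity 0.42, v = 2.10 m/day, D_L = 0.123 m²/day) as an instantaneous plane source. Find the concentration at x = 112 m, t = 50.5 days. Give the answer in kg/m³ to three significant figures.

For an instantaneous plane source, C(x,t) = M/(n_e·A·√(4πDt)) · exp(−(x−vt)²/(4Dt)), with n_e·A the pore (flow) area.
Plume center vt = 2.10 × 50.5 = 106.05 m, so the well at 112 m is 5.95 m downgradient of the peak.
√(4πDt) = 8.835 m, giving peak height M/(n_e·A·√(4πDt)) = 22.7/(0.42 × 181 × 8.835) = 0.03380 kg/m³.
(x−vt)²/(4Dt) = (5.95)²/(4 × 0.123 × 50.5) = 1.425; exp(−1.425) = 0.2405.
C = 0.03380 × 0.2405 = 0.00813 kg/m³.

0.00813 kg/m³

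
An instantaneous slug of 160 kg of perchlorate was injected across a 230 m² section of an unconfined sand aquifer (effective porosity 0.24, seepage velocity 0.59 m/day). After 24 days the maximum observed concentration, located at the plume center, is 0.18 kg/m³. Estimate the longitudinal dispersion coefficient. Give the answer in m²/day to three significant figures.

0.860 m²/day

At the plume center C_max = M/(n_e·A·√(4πDt)), so D = M²/(4πt·(n_e·A·C_max)²).
n_e·A·C_max = 0.24 × 230 × 0.18 = 9.936 kg/m.
D = 160²/(4π × 24 × 9.936²) = 0.860 m²/day.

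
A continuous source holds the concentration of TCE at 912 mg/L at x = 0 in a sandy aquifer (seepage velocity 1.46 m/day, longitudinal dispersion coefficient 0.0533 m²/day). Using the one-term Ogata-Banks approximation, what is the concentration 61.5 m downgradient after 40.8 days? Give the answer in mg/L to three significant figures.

162 mg/L

For a continuous step input, C/C₀ ≈ ½·erfc((x−vt)/(2√(Dt))).
vt = 1.46 × 40.8 = 59.568 m and 2√(Dt) = 2√(0.0533 × 40.8) = 2.949 m.
Argument (x−vt)/(2√(Dt)) = (61.5 − 59.568)/2.949 = 0.6551; ½·erfc(0.6551) = 0.1771.
C = 912 × 0.1771 = 162 mg/L.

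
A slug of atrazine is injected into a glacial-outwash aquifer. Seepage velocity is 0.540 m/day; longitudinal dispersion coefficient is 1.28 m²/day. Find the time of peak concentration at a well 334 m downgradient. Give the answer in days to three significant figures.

614 days

For the 1D instantaneous-source solution, setting ∂C/∂t = 0 at fixed x gives v²t² + 2Dt − x² = 0, so t = (√(D² + v²x²) − D)/v².
√(D² + v²x²) = √(1.28² + 0.540² × 334²) = 180.4; v² = 0.2916.
t = (180.4 − 1.28)/0.2916 = 614 days (vs. the pure-advection estimate x/v = 619 d).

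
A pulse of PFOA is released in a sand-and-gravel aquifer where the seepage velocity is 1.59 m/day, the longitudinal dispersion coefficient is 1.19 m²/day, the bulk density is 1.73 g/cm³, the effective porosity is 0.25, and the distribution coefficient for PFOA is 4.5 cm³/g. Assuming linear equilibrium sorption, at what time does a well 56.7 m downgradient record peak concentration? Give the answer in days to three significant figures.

1130 days

Retardation factor R = 1 + ρ_b·K_d/n = 1 + 1.73 × 4.5/0.25 = 32.14.
Sorption retards both mechanisms: v_R = v/R = 0.04947 m/day, D_R = D/R = 0.03703 m²/day.
Peak time from v_R²t² + 2D_R t − x² = 0: t = (√(D_R² + v_R²x²) − D_R)/v_R².
√(D_R² + v_R²x²) = √(0.03703² + 0.04947² × 56.7²) = 2.805; v_R² = 0.002447.
t = (2.805 − 0.03703)/0.002447 = 1130 days.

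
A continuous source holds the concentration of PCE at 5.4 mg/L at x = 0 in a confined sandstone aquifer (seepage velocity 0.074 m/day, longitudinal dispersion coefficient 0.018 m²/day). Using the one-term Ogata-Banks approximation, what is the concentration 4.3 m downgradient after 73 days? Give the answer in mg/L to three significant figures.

For a continuous step input, C/C₀ ≈ ½·erfc((x−vt)/(2√(Dt))).
vt = 0.074 × 73 = 5.402 m and 2√(Dt) = 2√(0.018 × 73) = 2.293 m.
Argument (x−vt)/(2√(Dt)) = (4.3 − 5.402)/2.293 = -0.4806; ½·erfc(-0.4806) = 0.7516.
C = 5.4 × 0.7516 = 4.06 mg/L.

4.06 mg/L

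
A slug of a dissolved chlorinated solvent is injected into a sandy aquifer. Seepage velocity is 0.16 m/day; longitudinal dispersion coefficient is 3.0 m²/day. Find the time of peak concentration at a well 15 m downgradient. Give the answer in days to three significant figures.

For the 1D instantaneous-source solution, setting ∂C/∂t = 0 at fixed x gives v²t² + 2Dt − x² = 0, so t = (√(D² + v²x²) − D)/v².
√(D² + v²x²) = √(3.0² + 0.16² × 15²) = 3.842; v² = 0.0256.
t = (3.842 − 3.0)/0.0256 = 32.9 days (vs. the pure-advection estimate x/v = 93.8 d).

32.9 days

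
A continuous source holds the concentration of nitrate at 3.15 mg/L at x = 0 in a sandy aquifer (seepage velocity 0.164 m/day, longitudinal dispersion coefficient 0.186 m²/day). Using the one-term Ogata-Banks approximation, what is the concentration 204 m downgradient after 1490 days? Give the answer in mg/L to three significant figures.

3.01 mg/L

For a continuous step input, C/C₀ ≈ ½·erfc((x−vt)/(2√(Dt))).
vt = 0.164 × 1490 = 244.36 m and 2√(Dt) = 2√(0.186 × 1490) = 33.30 m.
Argument (x−vt)/(2√(Dt)) = (204 − 244.36)/33.30 = -1.212; ½·erfc(-1.212) = 0.9567.
C = 3.15 × 0.9567 = 3.01 mg/L.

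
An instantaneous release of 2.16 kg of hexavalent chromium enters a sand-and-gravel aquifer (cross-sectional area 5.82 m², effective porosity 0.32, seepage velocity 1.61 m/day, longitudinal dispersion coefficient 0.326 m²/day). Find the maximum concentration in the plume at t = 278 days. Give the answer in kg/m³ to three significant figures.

0.0344 kg/m³

The peak of an instantaneous 1D plume sits at x = vt; there the Gaussian factor is 1 and C_max = M/(n_e·A·√(4πDt)), where n_e·A is the pore area the mass is dissolved in.
√(4πDt) = √(4π × 0.326 × 278) = 33.75 m, so C_max = 2.16/(0.32 × 5.82 × 33.75) = 0.0344 kg/m³.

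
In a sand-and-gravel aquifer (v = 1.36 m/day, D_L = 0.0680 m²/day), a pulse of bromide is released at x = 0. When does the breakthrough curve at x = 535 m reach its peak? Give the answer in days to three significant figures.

For the 1D instantaneous-source solution, setting ∂C/∂t = 0 at fixed x gives v²t² + 2Dt − x² = 0, so t = (√(D² + v²x²) − D)/v².
√(D² + v²x²) = √(0.0680² + 1.36² × 535²) = 727.6; v² = 1.8496.
t = (727.6 − 0.0680)/1.8496 = 393 days (vs. the pure-advection estimate x/v = 393 d).

393 days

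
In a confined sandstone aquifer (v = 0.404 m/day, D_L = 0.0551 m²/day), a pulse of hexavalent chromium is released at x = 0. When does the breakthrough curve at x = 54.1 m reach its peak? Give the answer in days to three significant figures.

134 days

For the 1D instantaneous-source solution, setting ∂C/∂t = 0 at fixed x gives v²t² + 2Dt − x² = 0, so t = (√(D² + v²x²) − D)/v².
√(D² + v²x²) = √(0.0551² + 0.404² × 54.1²) = 21.86; v² = 0.163216.
t = (21.86 − 0.0551)/0.163216 = 134 days (vs. the pure-advection estimate x/v = 134 d).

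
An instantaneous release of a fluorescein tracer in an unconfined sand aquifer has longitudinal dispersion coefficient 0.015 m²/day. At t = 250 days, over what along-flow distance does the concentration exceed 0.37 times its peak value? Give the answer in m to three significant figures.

7.72 m

The plume is Gaussian with σ = √(2Dt) = √(2 × 0.015 × 250) = 2.739 m.
C/C_peak = exp(−Δx²/(2σ²)) = 0.37 ⇒ Δx = σ·√(−2 ln 0.37) = 2.739 × 1.410 = 3.862 m.
Width = 2Δx = 7.72 m.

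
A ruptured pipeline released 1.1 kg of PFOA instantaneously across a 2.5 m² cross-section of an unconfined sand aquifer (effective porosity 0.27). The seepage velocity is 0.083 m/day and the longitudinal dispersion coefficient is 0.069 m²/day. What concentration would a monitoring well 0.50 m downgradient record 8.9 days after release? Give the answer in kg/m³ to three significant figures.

For an instantaneous plane source, C(x,t) = M/(n_e·A·√(4πDt)) · exp(−(x−vt)²/(4Dt)), with n_e·A the pore (flow) area.
Plume center vt = 0.083 × 8.9 = 0.7387 m, so the well at 0.50 m is 0.2387 m upgradient of the peak.
√(4πDt) = 2.778 m, giving peak height M/(n_e·A·√(4πDt)) = 1.1/(0.27 × 2.5 × 2.778) = 0.5866 kg/m³.
(x−vt)²/(4Dt) = (-0.2387)²/(4 × 0.069 × 8.9) = 0.02320; exp(−0.02320) = 0.9771.
C = 0.5866 × 0.9771 = 0.573 kg/m³.

0.573 kg/m³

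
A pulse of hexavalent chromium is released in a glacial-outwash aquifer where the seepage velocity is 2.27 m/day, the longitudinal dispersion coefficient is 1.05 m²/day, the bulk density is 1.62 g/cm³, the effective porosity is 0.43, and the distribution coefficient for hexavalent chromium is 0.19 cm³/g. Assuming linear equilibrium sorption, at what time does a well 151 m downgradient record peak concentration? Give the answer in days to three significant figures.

Retardation factor R = 1 + ρ_b·K_d/n = 1 + 1.62 × 0.19/0.43 = 1.716.
Sorption retards both mechanisms: v_R = v/R = 1.323 m/day, D_R = D/R = 0.6119 m²/day.
Peak time from v_R²t² + 2D_R t − x² = 0: t = (√(D_R² + v_R²x²) − D_R)/v_R².
√(D_R² + v_R²x²) = √(0.6119² + 1.323² × 151²) = 199.8; v_R² = 1.750.
t = (199.8 − 0.6119)/1.750 = 114 days.

114 days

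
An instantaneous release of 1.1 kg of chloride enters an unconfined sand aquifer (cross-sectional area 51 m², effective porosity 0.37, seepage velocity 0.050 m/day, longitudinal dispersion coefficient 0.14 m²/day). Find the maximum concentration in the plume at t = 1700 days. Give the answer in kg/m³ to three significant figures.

0.00107 kg/m³

The peak of an instantaneous 1D plume sits at x = vt; there the Gaussian factor is 1 and C_max = M/(n_e·A·√(4πDt)), where n_e·A is the pore area the mass is dissolved in.
√(4πDt) = √(4π × 0.14 × 1700) = 54.69 m, so C_max = 1.1/(0.37 × 51 × 54.69) = 0.00107 kg/m³.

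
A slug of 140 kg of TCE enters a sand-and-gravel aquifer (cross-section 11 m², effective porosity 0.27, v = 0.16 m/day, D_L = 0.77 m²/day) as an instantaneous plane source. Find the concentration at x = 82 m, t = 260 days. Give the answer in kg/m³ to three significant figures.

0.122 kg/m³

For an instantaneous plane source, C(x,t) = M/(n_e·A·√(4πDt)) · exp(−(x−vt)²/(4Dt)), with n_e·A the pore (flow) area.
Plume center vt = 0.16 × 260 = 41.6 m, so the well at 82 m is 40.4 m downgradient of the peak.
√(4πDt) = 50.16 m, giving peak height M/(n_e·A·√(4πDt)) = 140/(0.27 × 11 × 50.16) = 0.9398 kg/m³.
(x−vt)²/(4Dt) = (40.4)²/(4 × 0.77 × 260) = 2.038; exp(−2.038) = 0.1303.
C = 0.9398 × 0.1303 = 0.122 kg/m³.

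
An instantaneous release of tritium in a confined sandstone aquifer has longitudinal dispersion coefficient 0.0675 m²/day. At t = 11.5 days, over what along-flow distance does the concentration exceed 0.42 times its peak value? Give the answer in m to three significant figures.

3.28 m

The plume is Gaussian with σ = √(2Dt) = √(2 × 0.0675 × 11.5) = 1.246 m.
C/C_peak = exp(−Δx²/(2σ²)) = 0.42 ⇒ Δx = σ·√(−2 ln 0.42) = 1.246 × 1.317 = 1.641 m.
Width = 2Δx = 3.28 m.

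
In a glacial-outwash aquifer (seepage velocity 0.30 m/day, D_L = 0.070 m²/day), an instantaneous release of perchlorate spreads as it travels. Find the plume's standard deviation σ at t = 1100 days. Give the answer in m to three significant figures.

Dispersive spreading gives a Gaussian with σ² = 2Dt; advection only shifts the center.
σ = √(2 × 0.070 × 1100) = 12.4 m.

12.4 m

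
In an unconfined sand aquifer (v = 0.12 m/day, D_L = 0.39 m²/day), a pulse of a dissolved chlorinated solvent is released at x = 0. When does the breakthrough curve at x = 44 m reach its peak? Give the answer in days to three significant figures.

341 days

For the 1D instantaneous-source solution, setting ∂C/∂t = 0 at fixed x gives v²t² + 2Dt − x² = 0, so t = (√(D² + v²x²) − D)/v².
√(D² + v²x²) = √(0.39² + 0.12² × 44²) = 5.294; v² = 0.0144.
t = (5.294 − 0.39)/0.0144 = 341 days (vs. the pure-advection estimate x/v = 367 d).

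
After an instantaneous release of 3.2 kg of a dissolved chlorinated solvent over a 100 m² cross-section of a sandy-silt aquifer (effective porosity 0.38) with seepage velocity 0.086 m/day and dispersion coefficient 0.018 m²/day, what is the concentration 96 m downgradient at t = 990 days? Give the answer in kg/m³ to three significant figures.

For an instantaneous plane source, C(x,t) = M/(n_e·A·√(4πDt)) · exp(−(x−vt)²/(4Dt)), with n_e·A the pore (flow) area.
Plume center vt = 0.086 × 990 = 85.14 m, so the well at 96 m is 10.86 m downgradient of the peak.
√(4πDt) = 14.96 m, giving peak height M/(n_e·A·√(4πDt)) = 3.2/(0.38 × 100 × 14.96) = 0.005629 kg/m³.
(x−vt)²/(4Dt) = (10.86)²/(4 × 0.018 × 990) = 1.655; exp(−1.655) = 0.1911.
C = 0.005629 × 0.1911 = 0.00108 kg/m³.

0.00108 kg/m³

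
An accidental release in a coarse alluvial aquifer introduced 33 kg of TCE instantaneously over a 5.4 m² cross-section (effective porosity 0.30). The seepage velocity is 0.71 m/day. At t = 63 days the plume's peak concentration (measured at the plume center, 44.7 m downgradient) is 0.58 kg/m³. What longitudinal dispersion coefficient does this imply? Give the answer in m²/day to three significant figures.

At the plume center C_max = M/(n_e·A·√(4πDt)), so D = M²/(4πt·(n_e·A·C_max)²).
n_e·A·C_max = 0.30 × 5.4 × 0.58 = 0.9396 kg/m.
D = 33²/(4π × 63 × 0.9396²) = 1.56 m²/day.

1.56 m²/day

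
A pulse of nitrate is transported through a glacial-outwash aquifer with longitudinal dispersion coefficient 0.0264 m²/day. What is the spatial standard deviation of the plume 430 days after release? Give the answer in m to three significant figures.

Dispersive spreading gives a Gaussian with σ² = 2Dt; advection only shifts the center.
σ = √(2 × 0.0264 × 430) = 4.76 m.

4.76 m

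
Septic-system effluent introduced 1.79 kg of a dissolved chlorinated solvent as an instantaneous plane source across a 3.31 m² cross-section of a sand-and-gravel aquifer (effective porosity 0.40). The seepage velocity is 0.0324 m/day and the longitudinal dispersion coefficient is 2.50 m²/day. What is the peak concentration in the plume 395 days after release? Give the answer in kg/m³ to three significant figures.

0.0121 kg/m³

The peak of an instantaneous 1D plume sits at x = vt; there the Gaussian factor is 1 and C_max = M/(n_e·A·√(4πDt)), where n_e·A is the pore area the mass is dissolved in.
√(4πDt) = √(4π × 2.50 × 395) = 111.4 m, so C_max = 1.79/(0.40 × 3.31 × 111.4) = 0.0121 kg/m³.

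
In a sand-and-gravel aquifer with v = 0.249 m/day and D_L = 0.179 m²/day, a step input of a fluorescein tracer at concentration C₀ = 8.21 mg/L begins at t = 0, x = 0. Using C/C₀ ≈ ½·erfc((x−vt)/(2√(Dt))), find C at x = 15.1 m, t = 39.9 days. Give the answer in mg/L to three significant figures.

0.705 mg/L

For a continuous step input, C/C₀ ≈ ½·erfc((x−vt)/(2√(Dt))).
vt = 0.249 × 39.9 = 9.9351 m and 2√(Dt) = 2√(0.179 × 39.9) = 5.345 m.
Argument (x−vt)/(2√(Dt)) = (15.1 − 9.9351)/5.345 = 0.9663; ½·erfc(0.9663) = 0.08588.
C = 8.21 × 0.08588 = 0.705 mg/L.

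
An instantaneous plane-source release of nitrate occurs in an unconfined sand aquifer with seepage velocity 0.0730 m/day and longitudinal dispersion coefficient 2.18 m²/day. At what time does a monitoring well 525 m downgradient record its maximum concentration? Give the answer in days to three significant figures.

For the 1D instantaneous-source solution, setting ∂C/∂t = 0 at fixed x gives v²t² + 2Dt − x² = 0, so t = (√(D² + v²x²) − D)/v².
√(D² + v²x²) = √(2.18² + 0.0730² × 525²) = 38.39; v² = 0.005329.
t = (38.39 − 2.18)/0.005329 = 6790 days (vs. the pure-advection estimate x/v = 7190 d).

6790 days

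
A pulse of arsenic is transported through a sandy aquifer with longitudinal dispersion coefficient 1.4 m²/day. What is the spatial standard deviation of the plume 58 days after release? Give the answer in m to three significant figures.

Dispersive spreading gives a Gaussian with σ² = 2Dt; advection only shifts the center.
σ = √(2 × 1.4 × 58) = 12.7 m.

12.7 m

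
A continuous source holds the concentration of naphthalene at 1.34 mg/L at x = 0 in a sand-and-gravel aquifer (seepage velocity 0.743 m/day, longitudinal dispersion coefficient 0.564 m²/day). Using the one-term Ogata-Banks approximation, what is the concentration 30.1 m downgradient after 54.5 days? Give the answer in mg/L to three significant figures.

For a continuous step input, C/C₀ ≈ ½·erfc((x−vt)/(2√(Dt))).
vt = 0.743 × 54.5 = 40.4935 m and 2√(Dt) = 2√(0.564 × 54.5) = 11.09 m.
Argument (x−vt)/(2√(Dt)) = (30.1 − 40.4935)/11.09 = -0.9372; ½·erfc(-0.9372) = 0.9075.
C = 1.34 × 0.9075 = 1.22 mg/L.

1.22 mg/L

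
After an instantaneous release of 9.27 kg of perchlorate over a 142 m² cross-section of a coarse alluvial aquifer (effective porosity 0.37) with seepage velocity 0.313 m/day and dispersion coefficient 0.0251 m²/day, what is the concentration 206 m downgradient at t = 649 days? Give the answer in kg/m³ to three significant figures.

For an instantaneous plane source, C(x,t) = M/(n_e·A·√(4πDt)) · exp(−(x−vt)²/(4Dt)), with n_e·A the pore (flow) area.
Plume center vt = 0.313 × 649 = 203.137 m, so the well at 206 m is 2.863 m downgradient of the peak.
√(4πDt) = 14.31 m, giving peak height M/(n_e·A·√(4πDt)) = 9.27/(0.37 × 142 × 14.31) = 0.01233 kg/m³.
(x−vt)²/(4Dt) = (2.863)²/(4 × 0.0251 × 649) = 0.1258; exp(−0.1258) = 0.8818.
C = 0.01233 × 0.8818 = 0.0109 kg/m³.

0.0109 kg/m³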